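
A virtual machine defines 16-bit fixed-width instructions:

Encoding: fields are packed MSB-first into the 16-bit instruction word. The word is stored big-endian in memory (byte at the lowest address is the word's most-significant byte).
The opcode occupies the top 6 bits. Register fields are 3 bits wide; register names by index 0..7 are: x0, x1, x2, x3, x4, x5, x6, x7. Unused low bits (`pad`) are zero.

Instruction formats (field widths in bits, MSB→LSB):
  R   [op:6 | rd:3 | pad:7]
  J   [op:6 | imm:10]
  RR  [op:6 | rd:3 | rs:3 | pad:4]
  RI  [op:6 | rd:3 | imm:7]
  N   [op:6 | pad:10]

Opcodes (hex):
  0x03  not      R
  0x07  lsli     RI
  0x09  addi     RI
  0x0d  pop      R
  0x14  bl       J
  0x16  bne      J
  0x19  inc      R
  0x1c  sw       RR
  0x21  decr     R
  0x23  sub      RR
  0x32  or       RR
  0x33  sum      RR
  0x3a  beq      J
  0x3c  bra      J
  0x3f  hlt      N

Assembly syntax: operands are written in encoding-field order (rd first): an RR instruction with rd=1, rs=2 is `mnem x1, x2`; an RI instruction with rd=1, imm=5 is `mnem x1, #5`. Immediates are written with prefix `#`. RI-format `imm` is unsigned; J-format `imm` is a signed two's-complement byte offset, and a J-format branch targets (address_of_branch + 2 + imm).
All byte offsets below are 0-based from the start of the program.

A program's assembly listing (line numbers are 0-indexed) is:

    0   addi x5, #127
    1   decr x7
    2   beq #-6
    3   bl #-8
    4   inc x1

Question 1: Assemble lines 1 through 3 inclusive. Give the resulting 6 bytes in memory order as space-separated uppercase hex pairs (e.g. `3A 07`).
87 80 EB FA 53 F8

1. decr fields op=0x21:6|rd=7:3|pad=0:7 → word 8780h → 87 80
2. beq fields op=0x3a:6|imm=-6:10 → word ebfah → eb fa
3. bl fields op=0x14:6|imm=-8:10 → word 53f8h → 53 f8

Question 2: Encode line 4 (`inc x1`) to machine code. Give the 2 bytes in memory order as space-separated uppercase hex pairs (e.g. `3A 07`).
64 80

4. inc fields op=0x19:6|rd=1:3|pad=0:7 → word 6480h → 64 80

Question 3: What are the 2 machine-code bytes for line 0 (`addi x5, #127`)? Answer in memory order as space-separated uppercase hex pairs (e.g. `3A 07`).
26 FF

0. addi fields op=0x9:6|rd=5:3|imm=127:7 → word 26ffh → 26 ff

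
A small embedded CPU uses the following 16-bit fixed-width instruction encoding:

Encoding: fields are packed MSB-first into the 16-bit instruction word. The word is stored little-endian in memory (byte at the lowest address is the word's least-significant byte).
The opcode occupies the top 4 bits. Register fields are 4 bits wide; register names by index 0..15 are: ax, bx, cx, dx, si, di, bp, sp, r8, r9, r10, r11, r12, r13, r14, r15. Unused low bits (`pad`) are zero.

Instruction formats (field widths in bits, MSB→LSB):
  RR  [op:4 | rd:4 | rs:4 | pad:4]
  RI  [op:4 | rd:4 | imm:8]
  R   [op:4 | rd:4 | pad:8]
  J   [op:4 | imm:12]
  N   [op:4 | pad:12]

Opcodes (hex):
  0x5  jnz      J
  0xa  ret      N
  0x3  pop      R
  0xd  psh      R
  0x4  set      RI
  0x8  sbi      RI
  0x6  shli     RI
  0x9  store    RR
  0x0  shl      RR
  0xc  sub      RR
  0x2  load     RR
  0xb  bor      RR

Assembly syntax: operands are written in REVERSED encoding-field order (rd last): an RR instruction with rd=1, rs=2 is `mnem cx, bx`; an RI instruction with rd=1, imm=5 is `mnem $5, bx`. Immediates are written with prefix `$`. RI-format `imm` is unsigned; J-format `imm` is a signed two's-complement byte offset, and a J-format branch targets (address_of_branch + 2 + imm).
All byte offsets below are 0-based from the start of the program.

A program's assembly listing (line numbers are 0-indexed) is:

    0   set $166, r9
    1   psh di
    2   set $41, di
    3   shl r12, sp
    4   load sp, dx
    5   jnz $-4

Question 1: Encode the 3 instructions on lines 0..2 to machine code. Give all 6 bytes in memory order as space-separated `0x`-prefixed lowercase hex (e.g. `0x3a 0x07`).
0xa6 0x49 0x00 0xd5 0x29 0x45

L0: set op=0x4:4|rd=9:4|imm=166:8 ⇒ 0x49a6 ⇒ little a6 49
L1: psh op=0xd:4|rd=5:4|pad=0:8 ⇒ 0xd500 ⇒ little 00 d5
L2: set op=0x4:4|rd=5:4|imm=41:8 ⇒ 0x4529 ⇒ little 29 45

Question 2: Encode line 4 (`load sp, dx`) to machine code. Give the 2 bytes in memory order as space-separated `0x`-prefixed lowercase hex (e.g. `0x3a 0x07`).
L4: load op=0x2:4|rd=3:4|rs=7:4|pad=0:4 ⇒ 0x2370 ⇒ little 70 23

0x70 0x23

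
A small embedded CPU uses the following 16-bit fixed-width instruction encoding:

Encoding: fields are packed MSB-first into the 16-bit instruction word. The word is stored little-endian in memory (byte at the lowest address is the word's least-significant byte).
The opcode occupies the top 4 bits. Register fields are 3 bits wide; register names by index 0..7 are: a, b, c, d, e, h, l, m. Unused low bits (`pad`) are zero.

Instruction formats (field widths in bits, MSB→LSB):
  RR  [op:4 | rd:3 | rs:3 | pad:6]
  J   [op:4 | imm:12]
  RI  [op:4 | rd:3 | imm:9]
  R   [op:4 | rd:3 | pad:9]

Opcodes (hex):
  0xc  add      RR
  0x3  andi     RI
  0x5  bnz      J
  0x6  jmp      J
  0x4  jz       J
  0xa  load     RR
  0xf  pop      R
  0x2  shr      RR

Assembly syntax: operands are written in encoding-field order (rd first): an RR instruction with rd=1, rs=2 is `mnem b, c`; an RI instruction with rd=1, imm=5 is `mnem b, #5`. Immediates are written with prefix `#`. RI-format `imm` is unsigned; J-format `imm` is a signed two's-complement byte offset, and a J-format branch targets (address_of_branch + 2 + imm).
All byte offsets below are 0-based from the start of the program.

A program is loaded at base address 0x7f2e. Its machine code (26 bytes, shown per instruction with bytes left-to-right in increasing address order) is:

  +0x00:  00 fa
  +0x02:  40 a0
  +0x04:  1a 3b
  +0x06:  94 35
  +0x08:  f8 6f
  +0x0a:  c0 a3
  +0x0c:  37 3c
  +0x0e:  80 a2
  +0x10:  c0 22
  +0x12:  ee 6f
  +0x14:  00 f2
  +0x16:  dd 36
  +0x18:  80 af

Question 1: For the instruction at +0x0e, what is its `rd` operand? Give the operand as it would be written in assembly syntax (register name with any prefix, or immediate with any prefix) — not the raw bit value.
[0e] 80 a2 → 0xa280
  op=0xa280>>12=0xa ⇒ load (RR)
  rd: (w>>9)&0x7=0x1 → b
  rs: (w>>6)&0x7=0x2 → c

b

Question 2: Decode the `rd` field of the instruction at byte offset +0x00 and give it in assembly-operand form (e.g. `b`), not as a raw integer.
off 0x00: read 00 fa as little → 0xfa00
  top 4b → 0xf → pop [R]
  rd@[11:9]=0x5 ⇒ h

h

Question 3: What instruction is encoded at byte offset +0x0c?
andi l, #55

+0x0c: 37 3c ⇒ word 0x3c37 (little)
  opcode bits[15:12]=0x3: andi/RI
  rd@[11:9]=0x6 ⇒ l
  imm@[8:0]=0x37 ⇒ #55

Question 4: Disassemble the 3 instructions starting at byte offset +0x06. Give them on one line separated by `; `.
andi c, #404; jmp #-8; load b, m

off 0x06: read 94 35 as little → 0x3594
  op=0x3594>>12=0x3 ⇒ andi (RI)
  [11:9] rd=2 = c
  [8:0] imm=404 = #404
off 0x08: read f8 6f as little → 0x6ff8
  op=0x6ff8>>12=0x6 ⇒ jmp (J)
  [11:0] imm=4088 (s12→-8) = #-8
off 0x0a: read c0 a3 as little → 0xa3c0
  op=0xa3c0>>12=0xa ⇒ load (RR)
  [11:9] rd=1 = b
  [8:6] rs=7 = m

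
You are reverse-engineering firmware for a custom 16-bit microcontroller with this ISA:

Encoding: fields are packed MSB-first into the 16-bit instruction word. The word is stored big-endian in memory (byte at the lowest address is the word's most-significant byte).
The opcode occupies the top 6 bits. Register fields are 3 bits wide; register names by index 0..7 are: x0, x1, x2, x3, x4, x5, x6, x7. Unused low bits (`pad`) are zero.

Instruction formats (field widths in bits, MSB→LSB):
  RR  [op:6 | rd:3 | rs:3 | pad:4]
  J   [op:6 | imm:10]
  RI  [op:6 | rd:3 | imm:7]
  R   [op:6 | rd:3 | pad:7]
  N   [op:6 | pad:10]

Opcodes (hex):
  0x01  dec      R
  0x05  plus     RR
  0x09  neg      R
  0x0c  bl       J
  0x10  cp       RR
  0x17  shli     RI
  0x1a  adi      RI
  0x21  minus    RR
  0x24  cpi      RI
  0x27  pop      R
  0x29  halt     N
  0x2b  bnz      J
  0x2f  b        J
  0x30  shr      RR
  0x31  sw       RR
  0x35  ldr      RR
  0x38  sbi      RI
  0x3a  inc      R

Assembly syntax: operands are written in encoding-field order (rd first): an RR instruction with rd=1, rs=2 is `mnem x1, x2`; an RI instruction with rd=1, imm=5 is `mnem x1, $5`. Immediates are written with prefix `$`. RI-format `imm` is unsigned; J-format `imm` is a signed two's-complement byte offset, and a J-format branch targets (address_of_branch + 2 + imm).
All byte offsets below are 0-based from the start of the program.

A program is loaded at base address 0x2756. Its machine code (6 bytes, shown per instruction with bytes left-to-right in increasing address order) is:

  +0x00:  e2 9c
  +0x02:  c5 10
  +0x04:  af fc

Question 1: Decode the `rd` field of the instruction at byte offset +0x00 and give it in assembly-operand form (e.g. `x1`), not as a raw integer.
[00] e2 9c → 0xe29c
  opcode bits[15:10]=0x38: sbi/RI
  [9:7] rd=5 = x5
  [6:0] imm=28 = $28

x5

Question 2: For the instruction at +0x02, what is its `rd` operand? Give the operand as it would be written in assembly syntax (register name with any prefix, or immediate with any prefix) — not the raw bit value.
off 0x02: read c5 10 as big → 0xc510
  op=0xc510>>10=0x31 ⇒ sw (RR)
  rd: (w>>7)&0x7=0x2 → x2
  rs: (w>>4)&0x7=0x1 → x1

x2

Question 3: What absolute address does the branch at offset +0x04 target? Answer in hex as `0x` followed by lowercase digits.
0x2758

@+04  big-endian(af fc) = 0xaffc
  op=0xaffc>>10=0x2b ⇒ bnz (J)
  [9:0] imm=1020 (s10→-4) = $-4
  target = base 0x2756 + off 0x04 + 2 + imm -4 = 0x2758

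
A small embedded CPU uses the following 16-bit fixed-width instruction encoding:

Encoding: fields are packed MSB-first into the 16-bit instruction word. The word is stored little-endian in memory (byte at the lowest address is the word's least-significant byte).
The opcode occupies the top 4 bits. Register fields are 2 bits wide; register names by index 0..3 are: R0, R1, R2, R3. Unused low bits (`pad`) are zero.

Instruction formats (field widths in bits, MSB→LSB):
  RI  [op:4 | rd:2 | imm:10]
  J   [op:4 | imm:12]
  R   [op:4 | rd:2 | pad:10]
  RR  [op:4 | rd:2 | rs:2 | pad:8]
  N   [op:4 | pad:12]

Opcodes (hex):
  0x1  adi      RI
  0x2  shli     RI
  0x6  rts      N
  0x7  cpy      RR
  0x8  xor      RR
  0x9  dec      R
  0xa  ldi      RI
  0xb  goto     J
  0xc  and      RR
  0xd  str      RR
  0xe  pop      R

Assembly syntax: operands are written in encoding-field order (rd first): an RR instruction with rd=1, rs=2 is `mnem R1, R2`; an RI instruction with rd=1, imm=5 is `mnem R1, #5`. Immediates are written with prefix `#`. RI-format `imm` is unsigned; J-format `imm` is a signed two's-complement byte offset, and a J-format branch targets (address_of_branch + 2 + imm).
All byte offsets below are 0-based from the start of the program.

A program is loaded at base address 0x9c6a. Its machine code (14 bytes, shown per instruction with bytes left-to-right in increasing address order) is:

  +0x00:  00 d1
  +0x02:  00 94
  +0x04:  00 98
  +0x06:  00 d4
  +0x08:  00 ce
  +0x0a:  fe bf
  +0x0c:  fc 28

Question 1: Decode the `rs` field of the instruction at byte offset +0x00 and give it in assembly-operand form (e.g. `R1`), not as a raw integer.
R1

[00] 00 d1 → 0xd100
  op=0xd100>>12=0xd ⇒ str (RR)
  rd@[11:10]=0x0 ⇒ R0
  rs@[9:8]=0x1 ⇒ R1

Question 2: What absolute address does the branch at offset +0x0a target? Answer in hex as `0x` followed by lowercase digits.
+0x0a: fe bf ⇒ word 0xbffe (little)
  opcode bits[15:12]=0xb: goto/J
  imm@[11:0]=0xffe (s12→-2) ⇒ #-2
  target = base 0x9c6a + off 0x0a + 2 + imm -2 = 0x9c74

0x9c74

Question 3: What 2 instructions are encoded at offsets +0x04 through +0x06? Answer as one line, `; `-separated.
dec R2; str R1, R0

[04] 00 98 → 0x9800
  op=0x9800>>12=0x9 ⇒ dec (R)
  rd: (w>>10)&0x3=0x2 → R2
[06] 00 d4 → 0xd400
  op=0xd400>>12=0xd ⇒ str (RR)
  rd: (w>>10)&0x3=0x1 → R1
  rs: (w>>8)&0x3=0x0 → R0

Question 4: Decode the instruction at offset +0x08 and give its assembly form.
@+08  little-endian(00 ce) = 0xce00
  top 4b → 0xc → and [RR]
  rd@[11:10]=0x3 ⇒ R3
  rs@[9:8]=0x2 ⇒ R2

and R3, R2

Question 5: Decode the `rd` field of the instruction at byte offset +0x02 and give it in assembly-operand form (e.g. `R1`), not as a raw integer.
+0x02: 00 94 ⇒ word 0x9400 (little)
  op=0x9400>>12=0x9 ⇒ dec (R)
  rd@[11:10]=0x1 ⇒ R1

R1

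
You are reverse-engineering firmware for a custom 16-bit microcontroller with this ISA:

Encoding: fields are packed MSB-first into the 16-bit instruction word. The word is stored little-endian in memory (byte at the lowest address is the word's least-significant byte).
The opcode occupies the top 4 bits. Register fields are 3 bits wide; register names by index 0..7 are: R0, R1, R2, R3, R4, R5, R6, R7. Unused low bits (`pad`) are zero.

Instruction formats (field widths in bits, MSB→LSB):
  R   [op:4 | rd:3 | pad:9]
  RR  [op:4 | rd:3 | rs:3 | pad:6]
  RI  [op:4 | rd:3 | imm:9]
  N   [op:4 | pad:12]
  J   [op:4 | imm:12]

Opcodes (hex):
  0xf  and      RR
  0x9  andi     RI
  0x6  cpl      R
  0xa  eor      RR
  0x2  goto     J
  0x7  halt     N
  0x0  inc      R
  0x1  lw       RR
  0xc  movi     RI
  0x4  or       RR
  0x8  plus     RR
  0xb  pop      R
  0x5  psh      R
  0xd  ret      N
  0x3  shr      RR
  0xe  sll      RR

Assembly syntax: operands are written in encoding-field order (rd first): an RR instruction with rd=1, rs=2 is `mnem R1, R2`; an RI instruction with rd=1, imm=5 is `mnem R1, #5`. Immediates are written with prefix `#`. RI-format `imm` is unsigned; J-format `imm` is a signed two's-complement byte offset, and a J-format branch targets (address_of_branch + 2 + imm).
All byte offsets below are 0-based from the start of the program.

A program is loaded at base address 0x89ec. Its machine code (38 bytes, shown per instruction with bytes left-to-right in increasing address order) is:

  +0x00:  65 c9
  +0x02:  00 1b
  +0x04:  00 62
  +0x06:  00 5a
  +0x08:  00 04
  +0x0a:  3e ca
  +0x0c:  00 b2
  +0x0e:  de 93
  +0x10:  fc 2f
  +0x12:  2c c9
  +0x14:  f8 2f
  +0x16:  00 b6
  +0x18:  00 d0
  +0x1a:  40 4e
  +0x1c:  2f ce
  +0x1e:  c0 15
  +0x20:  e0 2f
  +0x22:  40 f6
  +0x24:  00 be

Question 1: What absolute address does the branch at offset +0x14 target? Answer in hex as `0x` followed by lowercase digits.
+0x14: f8 2f ⇒ word 0x2ff8 (little)
  opcode bits[15:12]=0x2: goto/J
  imm@[11:0]=0xff8 (s12→-8) ⇒ #-8
  target = base 0x89ec + off 0x14 + 2 + imm -8 = 0x89fa

0x89fa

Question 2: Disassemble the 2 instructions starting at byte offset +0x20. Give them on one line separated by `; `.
@+20  little-endian(e0 2f) = 0x2fe0
  op=0x2fe0>>12=0x2 ⇒ goto (J)
  [11:0] imm=4064 (s12→-32) = #-32
@+22  little-endian(40 f6) = 0xf640
  op=0xf640>>12=0xf ⇒ and (RR)
  [11:9] rd=3 = R3
  [8:6] rs=1 = R1

goto #-32; and R3, R1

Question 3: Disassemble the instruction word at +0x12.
[12] 2c c9 → 0xc92c
  top 4b → 0xc → movi [RI]
  rd: (w>>9)&0x7=0x4 → R4
  imm: (w>>0)&0x1ff=0x12c → #300

movi R4, #300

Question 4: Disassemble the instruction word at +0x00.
[00] 65 c9 → 0xc965
  top 4b → 0xc → movi [RI]
  rd: (w>>9)&0x7=0x4 → R4
  imm: (w>>0)&0x1ff=0x165 → #357

movi R4, #357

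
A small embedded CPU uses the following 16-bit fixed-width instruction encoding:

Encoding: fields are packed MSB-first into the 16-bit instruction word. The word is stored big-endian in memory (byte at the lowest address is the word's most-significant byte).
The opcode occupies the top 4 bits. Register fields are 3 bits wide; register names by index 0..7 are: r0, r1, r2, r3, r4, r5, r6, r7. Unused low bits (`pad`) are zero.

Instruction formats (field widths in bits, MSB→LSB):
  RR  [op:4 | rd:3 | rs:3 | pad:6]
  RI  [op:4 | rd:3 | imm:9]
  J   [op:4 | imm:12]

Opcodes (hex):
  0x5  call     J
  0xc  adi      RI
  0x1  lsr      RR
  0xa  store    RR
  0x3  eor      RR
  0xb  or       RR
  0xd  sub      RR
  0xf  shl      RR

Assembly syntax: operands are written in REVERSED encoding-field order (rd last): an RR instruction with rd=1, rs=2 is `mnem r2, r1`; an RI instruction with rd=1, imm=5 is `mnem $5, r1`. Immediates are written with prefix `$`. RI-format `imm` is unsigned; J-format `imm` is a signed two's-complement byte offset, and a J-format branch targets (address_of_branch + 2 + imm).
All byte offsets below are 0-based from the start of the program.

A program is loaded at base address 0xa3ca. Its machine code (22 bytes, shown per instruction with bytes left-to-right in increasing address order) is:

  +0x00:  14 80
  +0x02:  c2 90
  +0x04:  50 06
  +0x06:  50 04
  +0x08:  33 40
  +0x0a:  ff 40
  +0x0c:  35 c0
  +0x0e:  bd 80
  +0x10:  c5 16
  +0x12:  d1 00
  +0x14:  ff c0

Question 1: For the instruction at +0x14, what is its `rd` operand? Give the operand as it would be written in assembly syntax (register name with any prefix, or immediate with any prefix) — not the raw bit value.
@+14  big-endian(ff c0) = 0xffc0
  op=0xffc0>>12=0xf ⇒ shl (RR)
  rd@[11:9]=0x7 ⇒ r7
  rs@[8:6]=0x7 ⇒ r7

r7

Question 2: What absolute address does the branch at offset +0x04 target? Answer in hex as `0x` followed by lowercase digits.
off 0x04: read 50 06 as big → 0x5006
  op=0x5006>>12=0x5 ⇒ call (J)
  imm: (w>>0)&0xfff=0x6 → $6
  target = base 0xa3ca + off 0x04 + 2 + imm 6 = 0xa3d6

0xa3d6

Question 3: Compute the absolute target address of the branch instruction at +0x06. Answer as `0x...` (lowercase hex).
off 0x06: read 50 04 as big → 0x5004
  op=0x5004>>12=0x5 ⇒ call (J)
  imm@[11:0]=0x4 ⇒ $4
  target = base 0xa3ca + off 0x06 + 2 + imm 4 = 0xa3d6

0xa3d6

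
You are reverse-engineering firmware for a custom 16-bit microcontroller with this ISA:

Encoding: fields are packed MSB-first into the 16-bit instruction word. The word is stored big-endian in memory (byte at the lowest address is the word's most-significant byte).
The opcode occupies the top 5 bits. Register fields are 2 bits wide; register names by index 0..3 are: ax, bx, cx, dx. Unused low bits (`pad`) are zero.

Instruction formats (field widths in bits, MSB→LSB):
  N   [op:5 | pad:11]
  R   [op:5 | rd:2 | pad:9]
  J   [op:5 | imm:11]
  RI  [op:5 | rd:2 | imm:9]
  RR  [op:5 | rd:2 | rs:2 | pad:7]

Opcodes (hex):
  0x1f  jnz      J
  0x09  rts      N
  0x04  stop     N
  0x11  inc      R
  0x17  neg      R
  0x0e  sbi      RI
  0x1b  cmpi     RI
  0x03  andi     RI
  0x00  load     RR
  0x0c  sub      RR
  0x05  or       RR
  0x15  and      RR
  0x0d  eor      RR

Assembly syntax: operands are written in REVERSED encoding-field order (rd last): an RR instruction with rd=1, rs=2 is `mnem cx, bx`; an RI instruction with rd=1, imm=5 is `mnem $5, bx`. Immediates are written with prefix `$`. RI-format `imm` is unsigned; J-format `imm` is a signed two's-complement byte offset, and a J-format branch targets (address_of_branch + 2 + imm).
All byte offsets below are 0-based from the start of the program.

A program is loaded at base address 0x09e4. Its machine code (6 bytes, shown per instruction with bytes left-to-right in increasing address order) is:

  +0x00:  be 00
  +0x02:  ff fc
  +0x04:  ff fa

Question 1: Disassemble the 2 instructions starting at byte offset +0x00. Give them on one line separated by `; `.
off 0x00: read be 00 as big → 0xbe00
  opcode bits[15:11]=0x17: neg/R
  rd@[10:9]=0x3 ⇒ dx
off 0x02: read ff fc as big → 0xfffc
  opcode bits[15:11]=0x1f: jnz/J
  imm@[10:0]=0x7fc (s11→-4) ⇒ $-4

neg dx; jnz $-4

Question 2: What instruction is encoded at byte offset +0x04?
jnz $-6

+0x04: ff fa ⇒ word 0xfffa (big)
  op=0xfffa>>11=0x1f ⇒ jnz (J)
  imm@[10:0]=0x7fa (s11→-6) ⇒ $-6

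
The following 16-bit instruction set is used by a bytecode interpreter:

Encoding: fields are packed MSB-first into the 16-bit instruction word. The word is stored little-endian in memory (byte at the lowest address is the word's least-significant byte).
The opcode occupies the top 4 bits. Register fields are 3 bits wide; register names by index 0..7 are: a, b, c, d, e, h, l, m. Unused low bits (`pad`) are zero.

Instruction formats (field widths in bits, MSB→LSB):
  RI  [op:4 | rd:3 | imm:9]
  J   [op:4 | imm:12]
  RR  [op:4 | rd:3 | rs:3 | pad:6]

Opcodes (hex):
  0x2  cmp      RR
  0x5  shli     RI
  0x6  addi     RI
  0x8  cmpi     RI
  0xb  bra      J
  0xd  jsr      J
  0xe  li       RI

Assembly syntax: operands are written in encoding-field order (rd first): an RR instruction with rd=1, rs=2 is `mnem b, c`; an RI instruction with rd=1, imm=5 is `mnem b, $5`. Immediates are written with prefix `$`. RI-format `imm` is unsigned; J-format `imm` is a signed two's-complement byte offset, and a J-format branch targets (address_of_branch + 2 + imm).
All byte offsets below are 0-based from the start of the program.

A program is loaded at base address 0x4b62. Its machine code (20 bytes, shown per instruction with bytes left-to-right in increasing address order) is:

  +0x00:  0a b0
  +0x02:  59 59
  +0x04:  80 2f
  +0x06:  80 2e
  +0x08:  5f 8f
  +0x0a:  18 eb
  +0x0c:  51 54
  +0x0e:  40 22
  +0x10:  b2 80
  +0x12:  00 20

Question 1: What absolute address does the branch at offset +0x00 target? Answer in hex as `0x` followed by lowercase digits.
0x4b6e

[00] 0a b0 → 0xb00a
  op=0xb00a>>12=0xb ⇒ bra (J)
  imm@[11:0]=0xa ⇒ $10
  target = base 0x4b62 + off 0x00 + 2 + imm 10 = 0x4b6e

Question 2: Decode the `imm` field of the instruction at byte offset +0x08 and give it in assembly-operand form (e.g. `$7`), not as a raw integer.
$351

off 0x08: read 5f 8f as little → 0x8f5f
  op=0x8f5f>>12=0x8 ⇒ cmpi (RI)
  [11:9] rd=7 = m
  [8:0] imm=351 = $351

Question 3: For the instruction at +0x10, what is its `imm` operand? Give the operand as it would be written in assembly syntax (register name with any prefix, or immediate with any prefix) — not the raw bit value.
+0x10: b2 80 ⇒ word 0x80b2 (little)
  top 4b → 0x8 → cmpi [RI]
  [11:9] rd=0 = a
  [8:0] imm=178 = $178

$178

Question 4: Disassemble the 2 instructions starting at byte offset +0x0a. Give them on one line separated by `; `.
[0a] 18 eb → 0xeb18
  op=0xeb18>>12=0xe ⇒ li (RI)
  [11:9] rd=5 = h
  [8:0] imm=280 = $280
[0c] 51 54 → 0x5451
  op=0x5451>>12=0x5 ⇒ shli (RI)
  [11:9] rd=2 = c
  [8:0] imm=81 = $81

li h, $280; shli c, $81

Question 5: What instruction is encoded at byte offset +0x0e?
+0x0e: 40 22 ⇒ word 0x2240 (little)
  top 4b → 0x2 → cmp [RR]
  rd: (w>>9)&0x7=0x1 → b
  rs: (w>>6)&0x7=0x1 → b

cmp b, b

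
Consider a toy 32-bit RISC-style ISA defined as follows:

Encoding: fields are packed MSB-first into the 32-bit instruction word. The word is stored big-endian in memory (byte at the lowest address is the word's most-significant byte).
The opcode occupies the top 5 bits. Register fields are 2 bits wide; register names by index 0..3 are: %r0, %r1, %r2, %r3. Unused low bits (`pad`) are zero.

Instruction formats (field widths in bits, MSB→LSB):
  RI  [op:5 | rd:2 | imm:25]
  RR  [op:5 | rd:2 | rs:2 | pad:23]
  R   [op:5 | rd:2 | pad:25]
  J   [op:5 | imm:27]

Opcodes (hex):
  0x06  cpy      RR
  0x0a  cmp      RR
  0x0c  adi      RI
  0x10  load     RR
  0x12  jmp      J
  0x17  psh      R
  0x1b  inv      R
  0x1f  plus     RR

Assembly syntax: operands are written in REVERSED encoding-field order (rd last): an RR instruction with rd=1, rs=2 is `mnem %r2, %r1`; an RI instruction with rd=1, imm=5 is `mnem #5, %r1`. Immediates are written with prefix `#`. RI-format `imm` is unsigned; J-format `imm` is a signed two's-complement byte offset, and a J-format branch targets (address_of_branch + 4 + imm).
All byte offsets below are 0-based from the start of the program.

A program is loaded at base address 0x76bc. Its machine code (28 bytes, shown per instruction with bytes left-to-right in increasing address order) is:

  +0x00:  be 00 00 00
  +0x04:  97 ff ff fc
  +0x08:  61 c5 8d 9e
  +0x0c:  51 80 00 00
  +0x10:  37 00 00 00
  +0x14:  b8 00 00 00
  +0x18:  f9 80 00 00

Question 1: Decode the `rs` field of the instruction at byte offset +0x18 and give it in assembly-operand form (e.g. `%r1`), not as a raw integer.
@+18  big-endian(f9 80 00 00) = 0xf9800000
  top 5b → 0x1f → plus [RR]
  rd@[26:25]=0x0 ⇒ %r0
  rs@[24:23]=0x3 ⇒ %r3

%r3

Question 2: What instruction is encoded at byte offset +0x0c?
cmp %r3, %r0

@+0c  big-endian(51 80 00 00) = 0x51800000
  op=0x51800000>>27=0xa ⇒ cmp (RR)
  rd: (w>>25)&0x3=0x0 → %r0
  rs: (w>>23)&0x3=0x3 → %r3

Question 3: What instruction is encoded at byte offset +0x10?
cpy %r2, %r3

+0x10: 37 00 00 00 ⇒ word 0x37000000 (big)
  op=0x37000000>>27=0x6 ⇒ cpy (RR)
  rd: (w>>25)&0x3=0x3 → %r3
  rs: (w>>23)&0x3=0x2 → %r2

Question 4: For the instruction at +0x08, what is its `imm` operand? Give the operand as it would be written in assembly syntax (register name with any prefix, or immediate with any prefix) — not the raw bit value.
off 0x08: read 61 c5 8d 9e as big → 0x61c58d9e
  opcode bits[31:27]=0xc: adi/RI
  rd: (w>>25)&0x3=0x0 → %r0
  imm: (w>>0)&0x1ffffff=0x1c58d9e → #29724062

#29724062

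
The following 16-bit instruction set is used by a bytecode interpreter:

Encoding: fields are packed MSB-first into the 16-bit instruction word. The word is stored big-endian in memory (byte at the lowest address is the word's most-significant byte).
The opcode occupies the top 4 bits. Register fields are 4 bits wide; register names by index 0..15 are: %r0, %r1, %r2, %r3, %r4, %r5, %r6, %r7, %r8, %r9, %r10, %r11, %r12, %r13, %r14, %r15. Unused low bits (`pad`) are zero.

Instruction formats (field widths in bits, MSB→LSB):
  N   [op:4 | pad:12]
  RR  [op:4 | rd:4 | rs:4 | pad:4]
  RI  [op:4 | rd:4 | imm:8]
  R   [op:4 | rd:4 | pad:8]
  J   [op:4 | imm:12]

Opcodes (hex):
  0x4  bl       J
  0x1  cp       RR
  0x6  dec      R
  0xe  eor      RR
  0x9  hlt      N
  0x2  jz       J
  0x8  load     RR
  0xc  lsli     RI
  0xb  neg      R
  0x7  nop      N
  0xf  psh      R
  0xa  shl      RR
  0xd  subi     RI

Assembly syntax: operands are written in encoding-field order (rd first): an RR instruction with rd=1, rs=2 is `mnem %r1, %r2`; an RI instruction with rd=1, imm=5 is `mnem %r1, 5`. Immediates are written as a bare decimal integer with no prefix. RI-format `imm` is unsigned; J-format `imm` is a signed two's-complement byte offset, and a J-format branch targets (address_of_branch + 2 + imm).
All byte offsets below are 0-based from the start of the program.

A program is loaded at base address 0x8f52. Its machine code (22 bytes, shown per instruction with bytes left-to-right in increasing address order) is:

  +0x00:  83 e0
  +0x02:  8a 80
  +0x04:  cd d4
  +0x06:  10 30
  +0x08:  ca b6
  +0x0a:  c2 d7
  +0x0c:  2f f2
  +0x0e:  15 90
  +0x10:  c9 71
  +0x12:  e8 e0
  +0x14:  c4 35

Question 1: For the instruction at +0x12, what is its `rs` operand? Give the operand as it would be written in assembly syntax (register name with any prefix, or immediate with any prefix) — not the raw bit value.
%r14

off 0x12: read e8 e0 as big → 0xe8e0
  opcode bits[15:12]=0xe: eor/RR
  rd: (w>>8)&0xf=0x8 → %r8
  rs: (w>>4)&0xf=0xe → %r14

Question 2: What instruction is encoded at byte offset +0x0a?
lsli %r2, 215

off 0x0a: read c2 d7 as big → 0xc2d7
  op=0xc2d7>>12=0xc ⇒ lsli (RI)
  rd@[11:8]=0x2 ⇒ %r2
  imm@[7:0]=0xd7 ⇒ 215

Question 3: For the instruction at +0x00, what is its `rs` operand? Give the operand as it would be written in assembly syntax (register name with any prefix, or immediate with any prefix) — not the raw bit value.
%r14

+0x00: 83 e0 ⇒ word 0x83e0 (big)
  top 4b → 0x8 → load [RR]
  rd: (w>>8)&0xf=0x3 → %r3
  rs: (w>>4)&0xf=0xe → %r14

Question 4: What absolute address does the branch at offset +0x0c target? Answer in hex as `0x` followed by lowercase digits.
@+0c  big-endian(2f f2) = 0x2ff2
  op=0x2ff2>>12=0x2 ⇒ jz (J)
  imm@[11:0]=0xff2 (s12→-14) ⇒ -14
  target = base 0x8f52 + off 0x0c + 2 + imm -14 = 0x8f52

0x8f52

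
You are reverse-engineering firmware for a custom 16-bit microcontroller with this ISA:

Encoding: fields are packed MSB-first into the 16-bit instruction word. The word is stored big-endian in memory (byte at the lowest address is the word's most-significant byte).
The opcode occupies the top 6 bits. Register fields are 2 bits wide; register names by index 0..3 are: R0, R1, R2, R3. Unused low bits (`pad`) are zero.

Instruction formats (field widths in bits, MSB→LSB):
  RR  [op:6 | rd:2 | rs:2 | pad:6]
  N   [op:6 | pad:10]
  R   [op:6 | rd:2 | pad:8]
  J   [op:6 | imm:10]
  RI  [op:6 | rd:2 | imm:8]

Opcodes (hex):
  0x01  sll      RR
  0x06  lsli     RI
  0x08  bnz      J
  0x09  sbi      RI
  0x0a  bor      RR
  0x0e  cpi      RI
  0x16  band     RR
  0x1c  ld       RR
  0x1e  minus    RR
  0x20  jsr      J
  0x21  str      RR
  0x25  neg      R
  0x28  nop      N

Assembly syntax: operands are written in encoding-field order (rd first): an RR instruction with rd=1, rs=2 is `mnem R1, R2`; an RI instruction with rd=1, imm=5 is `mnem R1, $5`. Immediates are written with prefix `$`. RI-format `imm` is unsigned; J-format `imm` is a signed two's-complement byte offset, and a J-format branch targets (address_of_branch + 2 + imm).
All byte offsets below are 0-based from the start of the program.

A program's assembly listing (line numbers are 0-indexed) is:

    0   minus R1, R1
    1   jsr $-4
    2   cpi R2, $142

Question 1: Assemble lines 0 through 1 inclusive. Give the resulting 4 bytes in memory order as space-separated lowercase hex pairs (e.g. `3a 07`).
line 0 (minus): pack op=0x1e:6|rd=1:2|rs=1:2|pad=0:6 = 0x7940; big→ 79 40
line 1 (jsr): pack op=0x20:6|imm=-4:10 = 0x83fc; big→ 83 fc

79 40 83 fc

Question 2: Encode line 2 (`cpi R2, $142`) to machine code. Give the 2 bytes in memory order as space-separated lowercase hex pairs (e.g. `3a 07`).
3a 8e

line 2 (cpi): pack op=0xe:6|rd=2:2|imm=142:8 = 0x3a8e; big→ 3a 8e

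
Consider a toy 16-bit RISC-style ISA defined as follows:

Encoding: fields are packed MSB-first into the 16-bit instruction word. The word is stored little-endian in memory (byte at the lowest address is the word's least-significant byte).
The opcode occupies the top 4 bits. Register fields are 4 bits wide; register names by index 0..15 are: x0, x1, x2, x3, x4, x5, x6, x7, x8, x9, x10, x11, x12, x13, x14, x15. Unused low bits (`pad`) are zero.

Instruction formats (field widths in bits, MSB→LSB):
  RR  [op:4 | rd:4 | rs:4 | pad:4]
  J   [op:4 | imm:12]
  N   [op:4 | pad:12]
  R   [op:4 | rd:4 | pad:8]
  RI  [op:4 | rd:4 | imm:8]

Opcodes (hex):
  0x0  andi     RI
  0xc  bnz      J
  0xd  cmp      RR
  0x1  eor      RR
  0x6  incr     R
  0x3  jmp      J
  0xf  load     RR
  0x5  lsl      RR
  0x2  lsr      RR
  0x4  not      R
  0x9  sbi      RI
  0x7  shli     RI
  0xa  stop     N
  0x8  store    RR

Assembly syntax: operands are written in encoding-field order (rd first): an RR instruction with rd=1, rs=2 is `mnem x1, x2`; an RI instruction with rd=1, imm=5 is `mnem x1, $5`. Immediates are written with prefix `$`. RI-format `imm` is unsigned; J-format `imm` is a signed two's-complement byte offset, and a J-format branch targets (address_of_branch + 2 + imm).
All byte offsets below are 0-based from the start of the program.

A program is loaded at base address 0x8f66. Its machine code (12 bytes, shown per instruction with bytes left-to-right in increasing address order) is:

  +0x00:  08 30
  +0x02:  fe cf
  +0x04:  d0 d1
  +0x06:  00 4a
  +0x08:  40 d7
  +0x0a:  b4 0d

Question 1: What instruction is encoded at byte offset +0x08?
cmp x7, x4

off 0x08: read 40 d7 as little → 0xd740
  top 4b → 0xd → cmp [RR]
  [11:8] rd=7 = x7
  [7:4] rs=4 = x4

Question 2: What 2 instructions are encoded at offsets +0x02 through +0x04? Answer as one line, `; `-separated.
[02] fe cf → 0xcffe
  opcode bits[15:12]=0xc: bnz/J
  imm@[11:0]=0xffe (s12→-2) ⇒ $-2
[04] d0 d1 → 0xd1d0
  opcode bits[15:12]=0xd: cmp/RR
  rd@[11:8]=0x1 ⇒ x1
  rs@[7:4]=0xd ⇒ x13

bnz $-2; cmp x1, x13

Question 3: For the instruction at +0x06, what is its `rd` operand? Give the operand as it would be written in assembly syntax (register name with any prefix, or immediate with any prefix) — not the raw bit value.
x10

off 0x06: read 00 4a as little → 0x4a00
  top 4b → 0x4 → not [R]
  rd@[11:8]=0xa ⇒ x10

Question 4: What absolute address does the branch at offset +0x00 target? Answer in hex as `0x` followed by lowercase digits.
0x8f70

off 0x00: read 08 30 as little → 0x3008
  opcode bits[15:12]=0x3: jmp/J
  imm: (w>>0)&0xfff=0x8 → $8
  target = base 0x8f66 + off 0x00 + 2 + imm 8 = 0x8f70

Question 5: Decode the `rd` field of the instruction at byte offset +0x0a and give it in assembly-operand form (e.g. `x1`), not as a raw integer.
x13

[0a] b4 0d → 0x0db4
  op=0x0db4>>12=0x0 ⇒ andi (RI)
  [11:8] rd=13 = x13
  [7:0] imm=180 = $180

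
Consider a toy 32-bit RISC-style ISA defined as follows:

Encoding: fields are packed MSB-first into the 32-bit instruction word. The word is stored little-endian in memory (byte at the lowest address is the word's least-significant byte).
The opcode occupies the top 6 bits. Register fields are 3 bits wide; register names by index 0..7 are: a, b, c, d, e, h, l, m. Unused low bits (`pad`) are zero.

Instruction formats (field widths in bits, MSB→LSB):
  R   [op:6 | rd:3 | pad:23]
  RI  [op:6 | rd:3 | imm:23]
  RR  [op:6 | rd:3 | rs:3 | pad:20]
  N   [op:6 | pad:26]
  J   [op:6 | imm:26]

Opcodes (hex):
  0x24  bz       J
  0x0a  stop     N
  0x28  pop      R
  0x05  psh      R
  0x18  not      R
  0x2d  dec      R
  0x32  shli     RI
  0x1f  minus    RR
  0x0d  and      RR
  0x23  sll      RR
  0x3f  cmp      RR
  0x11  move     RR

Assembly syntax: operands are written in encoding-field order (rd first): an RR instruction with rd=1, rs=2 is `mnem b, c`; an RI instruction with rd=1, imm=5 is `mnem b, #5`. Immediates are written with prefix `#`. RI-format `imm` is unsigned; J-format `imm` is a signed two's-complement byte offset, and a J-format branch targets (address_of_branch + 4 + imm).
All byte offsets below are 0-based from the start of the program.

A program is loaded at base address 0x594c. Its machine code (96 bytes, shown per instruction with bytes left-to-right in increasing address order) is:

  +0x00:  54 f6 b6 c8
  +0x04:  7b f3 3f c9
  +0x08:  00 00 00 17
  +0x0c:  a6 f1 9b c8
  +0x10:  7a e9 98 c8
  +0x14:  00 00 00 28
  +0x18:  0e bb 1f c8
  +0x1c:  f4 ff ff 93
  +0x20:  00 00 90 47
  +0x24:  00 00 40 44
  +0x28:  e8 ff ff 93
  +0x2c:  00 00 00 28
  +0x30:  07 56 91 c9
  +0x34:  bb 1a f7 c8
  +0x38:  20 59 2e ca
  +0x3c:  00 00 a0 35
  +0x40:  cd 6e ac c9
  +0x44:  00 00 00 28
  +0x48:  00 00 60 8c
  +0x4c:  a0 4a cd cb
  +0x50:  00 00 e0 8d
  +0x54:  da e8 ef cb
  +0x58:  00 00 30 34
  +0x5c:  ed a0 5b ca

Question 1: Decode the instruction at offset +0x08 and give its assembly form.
[08] 00 00 00 17 → 0x17000000
  opcode bits[31:26]=0x5: psh/R
  rd@[25:23]=0x6 ⇒ l

psh l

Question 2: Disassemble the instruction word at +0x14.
stop

off 0x14: read 00 00 00 28 as little → 0x28000000
  op=0x28000000>>26=0xa ⇒ stop (N)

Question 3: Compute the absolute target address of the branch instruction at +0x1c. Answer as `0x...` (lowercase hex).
0x5960

@+1c  little-endian(f4 ff ff 93) = 0x93fffff4
  op=0x93fffff4>>26=0x24 ⇒ bz (J)
  imm: (w>>0)&0x3ffffff=0x3fffff4 (s26→-12) → #-12
  target = base 0x594c + off 0x1c + 4 + imm -12 = 0x5960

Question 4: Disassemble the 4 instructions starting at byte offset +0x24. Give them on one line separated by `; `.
[24] 00 00 40 44 → 0x44400000
  top 6b → 0x11 → move [RR]
  rd: (w>>23)&0x7=0x0 → a
  rs: (w>>20)&0x7=0x4 → e
[28] e8 ff ff 93 → 0x93ffffe8
  top 6b → 0x24 → bz [J]
  imm: (w>>0)&0x3ffffff=0x3ffffe8 (s26→-24) → #-24
[2c] 00 00 00 28 → 0x28000000
  top 6b → 0xa → stop [N]
[30] 07 56 91 c9 → 0xc9915607
  top 6b → 0x32 → shli [RI]
  rd: (w>>23)&0x7=0x3 → d
  imm: (w>>0)&0x7fffff=0x115607 → #1136135

move a, e; bz #-24; stop; shli d, #1136135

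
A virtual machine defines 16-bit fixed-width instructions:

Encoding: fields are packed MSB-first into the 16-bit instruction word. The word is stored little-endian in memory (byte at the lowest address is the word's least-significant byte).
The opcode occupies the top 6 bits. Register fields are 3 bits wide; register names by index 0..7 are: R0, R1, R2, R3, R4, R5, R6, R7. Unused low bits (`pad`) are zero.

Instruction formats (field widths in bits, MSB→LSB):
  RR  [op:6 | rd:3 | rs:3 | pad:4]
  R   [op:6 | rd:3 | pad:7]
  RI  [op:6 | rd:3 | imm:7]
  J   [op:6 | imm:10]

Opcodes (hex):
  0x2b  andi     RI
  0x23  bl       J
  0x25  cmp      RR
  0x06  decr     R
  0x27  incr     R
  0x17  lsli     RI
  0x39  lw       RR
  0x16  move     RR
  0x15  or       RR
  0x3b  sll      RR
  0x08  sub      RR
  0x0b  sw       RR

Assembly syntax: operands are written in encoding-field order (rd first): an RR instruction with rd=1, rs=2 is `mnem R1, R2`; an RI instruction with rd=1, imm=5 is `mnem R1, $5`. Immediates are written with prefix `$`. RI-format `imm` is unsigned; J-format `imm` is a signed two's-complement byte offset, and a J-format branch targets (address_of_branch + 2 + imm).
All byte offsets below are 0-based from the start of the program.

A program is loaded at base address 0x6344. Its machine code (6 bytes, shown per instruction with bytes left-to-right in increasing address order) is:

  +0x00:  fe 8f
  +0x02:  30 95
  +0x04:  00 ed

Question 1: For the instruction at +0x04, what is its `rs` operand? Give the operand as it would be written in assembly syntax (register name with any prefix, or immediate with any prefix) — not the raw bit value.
R0

off 0x04: read 00 ed as little → 0xed00
  op=0xed00>>10=0x3b ⇒ sll (RR)
  rd: (w>>7)&0x7=0x2 → R2
  rs: (w>>4)&0x7=0x0 → R0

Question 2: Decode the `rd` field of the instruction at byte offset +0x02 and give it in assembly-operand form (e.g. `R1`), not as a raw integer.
R2

+0x02: 30 95 ⇒ word 0x9530 (little)
  op=0x9530>>10=0x25 ⇒ cmp (RR)
  [9:7] rd=2 = R2
  [6:4] rs=3 = R3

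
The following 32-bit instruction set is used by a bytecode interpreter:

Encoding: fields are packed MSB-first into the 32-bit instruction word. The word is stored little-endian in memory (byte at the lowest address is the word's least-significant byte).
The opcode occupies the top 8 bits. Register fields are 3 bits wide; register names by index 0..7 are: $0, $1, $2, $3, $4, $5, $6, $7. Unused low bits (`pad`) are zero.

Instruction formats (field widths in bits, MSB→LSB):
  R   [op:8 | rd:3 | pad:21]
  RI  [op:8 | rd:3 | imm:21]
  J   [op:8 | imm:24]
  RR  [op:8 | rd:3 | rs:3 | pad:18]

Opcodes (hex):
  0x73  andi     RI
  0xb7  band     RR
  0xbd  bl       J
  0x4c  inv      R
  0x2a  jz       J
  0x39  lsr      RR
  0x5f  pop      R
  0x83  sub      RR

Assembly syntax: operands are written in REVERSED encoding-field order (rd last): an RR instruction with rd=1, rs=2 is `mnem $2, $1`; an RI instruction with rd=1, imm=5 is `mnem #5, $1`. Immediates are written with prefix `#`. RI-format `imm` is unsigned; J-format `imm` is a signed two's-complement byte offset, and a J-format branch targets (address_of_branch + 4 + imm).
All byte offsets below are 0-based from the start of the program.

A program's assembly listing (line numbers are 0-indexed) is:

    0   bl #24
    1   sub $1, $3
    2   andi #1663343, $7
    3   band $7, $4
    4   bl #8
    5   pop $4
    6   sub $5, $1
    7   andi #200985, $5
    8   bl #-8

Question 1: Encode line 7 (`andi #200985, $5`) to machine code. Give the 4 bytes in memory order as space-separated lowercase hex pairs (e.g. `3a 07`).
L7: andi op=0x73:8|rd=5:3|imm=200985:21 ⇒ 0x73a31119 ⇒ little 19 11 a3 73

19 11 a3 73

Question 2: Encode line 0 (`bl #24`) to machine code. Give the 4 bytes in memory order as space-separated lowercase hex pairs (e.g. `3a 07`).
L0: bl op=0xbd:8|imm=24:24 ⇒ 0xbd000018 ⇒ little 18 00 00 bd

18 00 00 bd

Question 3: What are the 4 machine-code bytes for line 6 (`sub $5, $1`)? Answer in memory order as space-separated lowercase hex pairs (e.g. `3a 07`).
line 6 (sub): pack op=0x83:8|rd=1:3|rs=5:3|pad=0:18 = 0x83340000; little→ 00 00 34 83

00 00 34 83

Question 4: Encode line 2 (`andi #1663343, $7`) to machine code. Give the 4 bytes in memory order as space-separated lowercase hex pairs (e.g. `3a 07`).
6f 61 f9 73

2. andi fields op=0x73:8|rd=7:3|imm=1663343:21 → word 73f9616fh → 6f 61 f9 73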